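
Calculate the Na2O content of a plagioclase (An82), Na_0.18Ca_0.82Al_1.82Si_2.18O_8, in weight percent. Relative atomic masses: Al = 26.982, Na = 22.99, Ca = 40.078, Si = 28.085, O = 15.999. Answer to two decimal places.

2.03 wt%

Formula mass = 275.327 g/mol.
0.18 Na → 0.0900 mol Na2O per formula unit; M(Na2O) = 61.979, so Na2O mass = 5.578 g.
5.578/275.327 × 100 = 2.03 wt%.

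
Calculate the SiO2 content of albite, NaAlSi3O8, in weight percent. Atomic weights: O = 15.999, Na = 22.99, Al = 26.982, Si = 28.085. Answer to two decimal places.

68.74 wt%

M(NaAlSi3O8) = 262.219 g/mol; M(SiO2) = 60.083 g/mol.
Moles SiO2 per formula unit = 3 Si ÷ 1 = 3.0000.
SiO2 fraction = (3.0000 × 60.083) / 262.219 = 180.249/262.219 = 0.6874.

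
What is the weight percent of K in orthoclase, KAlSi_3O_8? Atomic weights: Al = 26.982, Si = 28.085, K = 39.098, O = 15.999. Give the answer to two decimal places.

Molar mass of KAlSi_3O_8: 1×39.098 + 1×26.982 + 3×28.085 + 8×15.999 = 278.327 g/mol.
Mass of K per formula unit: 1 × 39.098 = 39.098 g.
Weight fraction K = 39.098 / 278.327 = 0.1405.

14.05 mass %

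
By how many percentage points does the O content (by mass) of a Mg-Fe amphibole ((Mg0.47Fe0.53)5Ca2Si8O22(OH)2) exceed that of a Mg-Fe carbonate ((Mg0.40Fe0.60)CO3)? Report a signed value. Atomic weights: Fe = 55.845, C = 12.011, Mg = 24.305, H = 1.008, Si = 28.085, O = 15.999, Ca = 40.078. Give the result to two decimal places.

-3.63 percentage points

O in (Mg0.47Fe0.53)5Ca2Si8O22(OH)2: molar mass 895.934 g/mol; 24×15.999 = 383.976 g → 42.86 wt%.
O in (Mg0.40Fe0.60)CO3: molar mass 103.237 g/mol; 3×15.999 = 47.997 g → 46.49 wt%.
Difference = 42.86 − 46.49 = -3.63 percentage points.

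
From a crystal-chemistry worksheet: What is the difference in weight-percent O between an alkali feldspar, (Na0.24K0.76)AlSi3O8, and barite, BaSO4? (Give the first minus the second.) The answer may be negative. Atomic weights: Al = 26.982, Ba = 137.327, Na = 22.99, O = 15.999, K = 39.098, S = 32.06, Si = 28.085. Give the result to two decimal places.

M((Na0.24K0.76)AlSi3O8) = 274.461 g/mol, so wt% O = 127.992/274.461 × 100 = 46.63%.
M(BaSO4) = 233.383 g/mol, so wt% O = 63.996/233.383 × 100 = 27.42%.
46.63 − 27.42 = 19.21 pp.

19.21 percentage points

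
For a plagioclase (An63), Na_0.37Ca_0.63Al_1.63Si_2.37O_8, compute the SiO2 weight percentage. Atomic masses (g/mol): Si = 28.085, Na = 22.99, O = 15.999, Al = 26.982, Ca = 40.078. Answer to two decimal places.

52.30 wt%

Formula mass = 272.290 g/mol.
2.37 Si → 2.3700 mol SiO2 per formula unit; M(SiO2) = 60.083, so SiO2 mass = 142.397 g.
142.397/272.290 × 100 = 52.30 wt%.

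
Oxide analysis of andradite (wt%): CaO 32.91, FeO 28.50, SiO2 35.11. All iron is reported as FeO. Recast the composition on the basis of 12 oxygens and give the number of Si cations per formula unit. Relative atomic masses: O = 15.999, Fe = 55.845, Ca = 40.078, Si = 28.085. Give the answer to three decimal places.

CaO: 32.91/56.077 = 0.58687 mol → 0.58687 mol Ca, 0.58687 mol O.
FeO: 28.50/71.844 = 0.39669 mol → 0.39669 mol Fe, 0.39669 mol O.
SiO2: 35.11/60.083 = 0.58436 mol → 0.58436 mol Si, 1.16872 mol O.
Total oxygen = 2.15228 mol. Normalization factor = 12/2.15228 = 5.57548.
Si per 12 O = 0.58436 × 5.57548 = 3.258.

3.258 Si apfu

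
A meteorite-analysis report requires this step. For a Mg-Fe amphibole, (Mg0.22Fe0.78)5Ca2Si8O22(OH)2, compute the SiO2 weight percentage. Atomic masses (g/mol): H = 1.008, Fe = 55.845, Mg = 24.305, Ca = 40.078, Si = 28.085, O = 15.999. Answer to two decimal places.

Formula mass = 935.359 g/mol.
8 Si → 8.0000 mol SiO2 per formula unit; M(SiO2) = 60.083, so SiO2 mass = 480.664 g.
480.664/935.359 × 100 = 51.39 wt%.

51.39 wt%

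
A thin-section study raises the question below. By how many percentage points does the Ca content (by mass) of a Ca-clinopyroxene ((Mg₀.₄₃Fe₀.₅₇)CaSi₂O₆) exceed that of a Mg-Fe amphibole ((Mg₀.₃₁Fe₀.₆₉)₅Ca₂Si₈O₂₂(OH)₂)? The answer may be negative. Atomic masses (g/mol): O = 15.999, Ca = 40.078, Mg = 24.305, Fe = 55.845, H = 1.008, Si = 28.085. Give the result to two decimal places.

8.39 percentage points

First mineral: 40.078 g Ca in 234.525 g formula = 17.09 wt% Ca.
Second mineral: 80.156 g Ca in 921.166 g formula = 8.70 wt% Ca.
17.09% − 8.70% gives a difference of 8.39 percentage points.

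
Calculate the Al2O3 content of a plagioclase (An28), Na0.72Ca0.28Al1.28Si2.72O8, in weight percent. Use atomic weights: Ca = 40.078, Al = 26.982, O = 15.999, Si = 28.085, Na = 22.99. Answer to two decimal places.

24.47 wt%

M(Na0.72Ca0.28Al1.28Si2.72O8) = 266.695 g/mol; M(Al2O3) = 101.961 g/mol.
Moles Al2O3 per formula unit = 1.28 Al ÷ 2 = 0.6400.
Al2O3 fraction = (0.6400 × 101.961) / 266.695 = 65.255/266.695 = 0.2447.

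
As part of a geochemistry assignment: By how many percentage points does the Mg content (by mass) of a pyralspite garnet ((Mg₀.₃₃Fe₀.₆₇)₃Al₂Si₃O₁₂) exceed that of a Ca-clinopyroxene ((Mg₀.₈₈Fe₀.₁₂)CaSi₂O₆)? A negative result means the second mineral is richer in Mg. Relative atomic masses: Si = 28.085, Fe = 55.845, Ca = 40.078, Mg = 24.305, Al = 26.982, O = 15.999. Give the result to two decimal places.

Mg in (Mg₀.₃₃Fe₀.₆₇)₃Al₂Si₃O₁₂: molar mass 466.517 g/mol; 0.99×24.305 = 24.062 g → 5.16 wt%.
Mg in (Mg₀.₈₈Fe₀.₁₂)CaSi₂O₆: molar mass 220.332 g/mol; 0.88×24.305 = 21.388 g → 9.71 wt%.
Difference = 5.16 − 9.71 = -4.55 percentage points.

-4.55 percentage points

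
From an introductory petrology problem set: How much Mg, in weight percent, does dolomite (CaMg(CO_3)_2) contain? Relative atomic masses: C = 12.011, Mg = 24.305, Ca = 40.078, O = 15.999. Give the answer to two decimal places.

13.18 weight percent

M(CaMg(CO_3)_2) = 184.399 g/mol.
Mg contributes 1 × 24.305 = 24.305 g per mole.
24.305/184.399 = 0.1318 → 13.18%.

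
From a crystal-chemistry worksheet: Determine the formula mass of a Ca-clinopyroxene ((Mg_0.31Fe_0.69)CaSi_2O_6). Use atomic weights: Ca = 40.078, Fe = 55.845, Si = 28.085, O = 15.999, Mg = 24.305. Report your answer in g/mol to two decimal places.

The formula mass is the sum 0.31×24.305 + 0.69×55.845 + 1×40.078 + 2×28.085 + 6×15.999.

238.31 g/mol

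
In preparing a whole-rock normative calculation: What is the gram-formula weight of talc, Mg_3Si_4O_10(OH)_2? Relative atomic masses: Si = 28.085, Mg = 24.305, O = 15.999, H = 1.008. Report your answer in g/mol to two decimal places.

379.26 g/mol

Mg: 3 × 24.305 = 72.9150
Si: 4 × 28.085 = 112.3400
O: 12 × 15.999 = 191.9880
H: 2 × 1.008 = 2.0160
Summing the contributions gives the formula mass.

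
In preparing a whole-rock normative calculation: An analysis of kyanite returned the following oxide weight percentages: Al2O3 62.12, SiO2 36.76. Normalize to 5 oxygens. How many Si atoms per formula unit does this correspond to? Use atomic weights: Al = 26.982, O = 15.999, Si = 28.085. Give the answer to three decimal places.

1.003 Si apfu

62.12 wt% Al2O3 ÷ 101.961 g/mol = 0.60925 mol, giving 1.21850 Al and 1.82775 O.
36.76 wt% SiO2 ÷ 60.083 g/mol = 0.61182 mol, giving 0.61182 Si and 1.22364 O.
Oxygen sums to 3.05139; scaling by 5/3.05139 = 1.63860 puts the formula on 5 O.
Si: 0.61182 × 1.63860 = 1.003 atoms per formula unit.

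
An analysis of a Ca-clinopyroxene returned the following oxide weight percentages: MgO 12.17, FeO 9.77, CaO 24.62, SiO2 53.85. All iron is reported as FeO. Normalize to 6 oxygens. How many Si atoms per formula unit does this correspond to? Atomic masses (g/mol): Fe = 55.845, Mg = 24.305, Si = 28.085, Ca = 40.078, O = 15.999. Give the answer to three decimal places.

12.17 wt% MgO ÷ 40.304 g/mol = 0.30196 mol, giving 0.30196 Mg and 0.30196 O.
9.77 wt% FeO ÷ 71.844 g/mol = 0.13599 mol, giving 0.13599 Fe and 0.13599 O.
24.62 wt% CaO ÷ 56.077 g/mol = 0.43904 mol, giving 0.43904 Ca and 0.43904 O.
53.85 wt% SiO2 ÷ 60.083 g/mol = 0.89626 mol, giving 0.89626 Si and 1.79252 O.
Oxygen sums to 2.66951; scaling by 6/2.66951 = 2.24760 puts the formula on 6 O.
Si: 0.89626 × 2.24760 = 2.014 atoms per formula unit.

2.014 Si apfu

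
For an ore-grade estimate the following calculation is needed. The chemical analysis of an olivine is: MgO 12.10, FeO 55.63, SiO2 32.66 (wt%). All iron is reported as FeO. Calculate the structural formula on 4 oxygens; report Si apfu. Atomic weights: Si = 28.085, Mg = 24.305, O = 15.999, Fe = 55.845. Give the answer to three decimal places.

1.006 Si apfu

12.10 wt% MgO ÷ 40.304 g/mol = 0.30022 mol, giving 0.30022 Mg and 0.30022 O.
55.63 wt% FeO ÷ 71.844 g/mol = 0.77432 mol, giving 0.77432 Fe and 0.77432 O.
32.66 wt% SiO2 ÷ 60.083 g/mol = 0.54358 mol, giving 0.54358 Si and 1.08716 O.
Oxygen sums to 2.16170; scaling by 4/2.16170 = 1.85040 puts the formula on 4 O.
Si: 0.54358 × 1.85040 = 1.006 atoms per formula unit.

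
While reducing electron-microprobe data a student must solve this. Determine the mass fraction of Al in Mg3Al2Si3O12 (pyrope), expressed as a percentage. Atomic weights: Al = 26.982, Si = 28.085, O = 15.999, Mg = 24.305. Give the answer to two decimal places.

13.39 mass %

Formula mass = 3·24.305 + 2·26.982 + 3·28.085 + 12·15.999 = 403.122 g/mol, of which 53.964 g is Al.
So Al makes up 53.964/403.122 = 0.1339 of the mass, i.e. 13.39%.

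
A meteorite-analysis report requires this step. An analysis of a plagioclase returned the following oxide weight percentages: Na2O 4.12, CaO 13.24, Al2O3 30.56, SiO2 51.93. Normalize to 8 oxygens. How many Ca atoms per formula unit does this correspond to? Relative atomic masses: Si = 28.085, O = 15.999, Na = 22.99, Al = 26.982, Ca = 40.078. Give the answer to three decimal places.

Na2O (M=61.979): mol = 0.06647; Na = 0.13294, O = 0.06647.
CaO (M=56.077): mol = 0.23610; Ca = 0.23610, O = 0.23610.
Al2O3 (M=101.961): mol = 0.29972; Al = 0.59944, O = 0.89916.
SiO2 (M=60.083): mol = 0.86430; Si = 0.86430, O = 1.72860.
ΣO = 2.93033; factor = 8/ΣO = 2.73007.
Ca apfu = 0.23610 × 2.73007 = 0.645.

0.645 Ca apfu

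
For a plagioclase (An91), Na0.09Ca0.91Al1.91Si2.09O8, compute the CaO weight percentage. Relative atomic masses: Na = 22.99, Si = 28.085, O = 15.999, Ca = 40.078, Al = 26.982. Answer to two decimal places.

Formula mass = 276.765 g/mol.
0.91 Ca → 0.9100 mol CaO per formula unit; M(CaO) = 56.077, so CaO mass = 51.030 g.
51.030/276.765 × 100 = 18.44 wt%.

18.44 wt%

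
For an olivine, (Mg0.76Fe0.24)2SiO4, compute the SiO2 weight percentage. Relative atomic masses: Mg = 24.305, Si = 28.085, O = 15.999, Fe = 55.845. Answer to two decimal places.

Formula mass = 155.830 g/mol.
1 Si → 1.0000 mol SiO2 per formula unit; M(SiO2) = 60.083, so SiO2 mass = 60.083 g.
60.083/155.830 × 100 = 38.56 wt%.

38.56 wt%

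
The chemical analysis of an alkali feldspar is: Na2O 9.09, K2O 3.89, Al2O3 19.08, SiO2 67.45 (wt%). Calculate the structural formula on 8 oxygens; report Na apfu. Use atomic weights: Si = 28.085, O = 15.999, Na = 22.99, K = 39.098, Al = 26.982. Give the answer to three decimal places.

0.784 Na apfu

9.09 wt% Na2O ÷ 61.979 g/mol = 0.14666 mol, giving 0.29332 Na and 0.14666 O.
3.89 wt% K2O ÷ 94.195 g/mol = 0.04130 mol, giving 0.08260 K and 0.04130 O.
19.08 wt% Al2O3 ÷ 101.961 g/mol = 0.18713 mol, giving 0.37426 Al and 0.56139 O.
67.45 wt% SiO2 ÷ 60.083 g/mol = 1.12261 mol, giving 1.12261 Si and 2.24522 O.
Oxygen sums to 2.99457; scaling by 8/2.99457 = 2.67150 puts the formula on 8 O.
Na: 0.29332 × 2.67150 = 0.784 atoms per formula unit.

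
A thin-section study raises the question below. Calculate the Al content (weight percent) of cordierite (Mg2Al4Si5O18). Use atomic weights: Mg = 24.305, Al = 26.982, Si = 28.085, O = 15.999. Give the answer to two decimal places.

18.45 weight percent

Formula mass = 2*24.305 + 4*26.982 + 5*28.085 + 18*15.999 = 584.945 g/mol, of which 107.928 g is Al.
So Al makes up 107.928/584.945 = 0.1845 of the mass, i.e. 18.45%.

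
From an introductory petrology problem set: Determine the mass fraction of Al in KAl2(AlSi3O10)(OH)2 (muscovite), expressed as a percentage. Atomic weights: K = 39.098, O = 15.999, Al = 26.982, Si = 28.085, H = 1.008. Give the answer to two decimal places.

M(KAl2(AlSi3O10)(OH)2) = 398.303 g/mol.
Al contributes 3 × 26.982 = 80.946 g per mole.
80.946/398.303 = 0.2032 → 20.32%.

20.32 mass %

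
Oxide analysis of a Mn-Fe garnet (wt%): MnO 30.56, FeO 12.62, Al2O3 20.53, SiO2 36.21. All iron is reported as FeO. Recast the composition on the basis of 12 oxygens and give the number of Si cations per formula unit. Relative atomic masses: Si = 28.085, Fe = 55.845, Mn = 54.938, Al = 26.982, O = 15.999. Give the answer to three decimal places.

2.994 Si apfu

MnO (M=70.937): mol = 0.43080; Mn = 0.43080, O = 0.43080.
FeO (M=71.844): mol = 0.17566; Fe = 0.17566, O = 0.17566.
Al2O3 (M=101.961): mol = 0.20135; Al = 0.40270, O = 0.60405.
SiO2 (M=60.083): mol = 0.60267; Si = 0.60267, O = 1.20534.
ΣO = 2.41585; factor = 12/ΣO = 4.96720.
Si apfu = 0.60267 × 4.96720 = 2.994.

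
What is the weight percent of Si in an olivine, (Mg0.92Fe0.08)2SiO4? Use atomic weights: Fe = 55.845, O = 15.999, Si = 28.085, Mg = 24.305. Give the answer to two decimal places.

M((Mg0.92Fe0.08)2SiO4) = 145.737 g/mol.
Si contributes 1 × 28.085 = 28.085 g per mole.
28.085/145.737 = 0.1927 → 19.27%.

19.27 wt%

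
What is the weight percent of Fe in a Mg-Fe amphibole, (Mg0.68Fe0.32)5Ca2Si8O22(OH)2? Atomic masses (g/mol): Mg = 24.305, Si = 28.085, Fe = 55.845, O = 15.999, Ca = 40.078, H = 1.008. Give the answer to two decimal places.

Molar mass of (Mg0.68Fe0.32)5Ca2Si8O22(OH)2: 3.40·24.305 + 1.60·55.845 + 2·40.078 + 8·28.085 + 24·15.999 + 2·1.008 = 862.817 g/mol.
Mass of Fe per formula unit: 1.60 × 55.845 = 89.352 g.
Weight fraction Fe = 89.352 / 862.817 = 0.1036.

10.36 wt%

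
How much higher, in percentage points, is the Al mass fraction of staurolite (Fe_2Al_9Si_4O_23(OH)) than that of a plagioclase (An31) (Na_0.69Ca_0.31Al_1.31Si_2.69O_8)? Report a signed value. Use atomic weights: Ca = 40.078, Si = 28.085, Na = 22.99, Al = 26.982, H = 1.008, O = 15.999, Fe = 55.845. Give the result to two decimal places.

Al in Fe_2Al_9Si_4O_23(OH): molar mass 851.852 g/mol; 9×26.982 = 242.838 g → 28.51 wt%.
Al in Na_0.69Ca_0.31Al_1.31Si_2.69O_8: molar mass 267.174 g/mol; 1.31×26.982 = 35.346 g → 13.23 wt%.
Difference = 28.51 − 13.23 = 15.28 percentage points.

15.28 percentage points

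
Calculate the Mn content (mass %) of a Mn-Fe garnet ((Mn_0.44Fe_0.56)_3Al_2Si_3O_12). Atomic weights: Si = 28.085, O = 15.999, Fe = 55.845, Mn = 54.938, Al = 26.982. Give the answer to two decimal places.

14.60 mass %

M((Mn_0.44Fe_0.56)_3Al_2Si_3O_12) = 496.545 g/mol.
Mn contributes 1.32 × 54.938 = 72.518 g per mole.
72.518/496.545 = 0.1460 → 14.60%.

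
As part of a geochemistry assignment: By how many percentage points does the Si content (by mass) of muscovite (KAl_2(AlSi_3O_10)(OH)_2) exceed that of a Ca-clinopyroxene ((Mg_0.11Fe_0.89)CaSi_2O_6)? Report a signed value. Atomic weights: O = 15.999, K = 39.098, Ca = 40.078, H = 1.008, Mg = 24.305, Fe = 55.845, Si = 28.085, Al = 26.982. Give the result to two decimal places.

-1.81 percentage points

Si in KAl_2(AlSi_3O_10)(OH)_2: molar mass 398.303 g/mol; 3×28.085 = 84.255 g → 21.15 wt%.
Si in (Mg_0.11Fe_0.89)CaSi_2O_6: molar mass 244.618 g/mol; 2×28.085 = 56.170 g → 22.96 wt%.
Difference = 21.15 − 22.96 = -1.81 percentage points.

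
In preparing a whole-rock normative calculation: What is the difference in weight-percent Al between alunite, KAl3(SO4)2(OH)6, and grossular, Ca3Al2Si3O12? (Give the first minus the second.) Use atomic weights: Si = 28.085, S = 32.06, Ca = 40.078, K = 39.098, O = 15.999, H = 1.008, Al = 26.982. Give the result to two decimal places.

7.56 percentage points

Al in KAl3(SO4)2(OH)6: molar mass 414.198 g/mol; 3×26.982 = 80.946 g → 19.54 wt%.
Al in Ca3Al2Si3O12: molar mass 450.441 g/mol; 2×26.982 = 53.964 g → 11.98 wt%.
Difference = 19.54 − 11.98 = 7.56 percentage points.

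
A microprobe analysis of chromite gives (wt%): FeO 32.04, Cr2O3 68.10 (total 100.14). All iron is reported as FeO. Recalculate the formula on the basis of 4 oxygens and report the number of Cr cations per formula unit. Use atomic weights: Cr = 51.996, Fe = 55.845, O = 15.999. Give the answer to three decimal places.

2.002 Cr apfu

FeO (M=71.844): mol = 0.44597; Fe = 0.44597, O = 0.44597.
Cr2O3 (M=151.989): mol = 0.44806; Cr = 0.89612, O = 1.34418.
ΣO = 1.79015; factor = 4/ΣO = 2.23445.
Cr apfu = 0.89612 × 2.23445 = 2.002.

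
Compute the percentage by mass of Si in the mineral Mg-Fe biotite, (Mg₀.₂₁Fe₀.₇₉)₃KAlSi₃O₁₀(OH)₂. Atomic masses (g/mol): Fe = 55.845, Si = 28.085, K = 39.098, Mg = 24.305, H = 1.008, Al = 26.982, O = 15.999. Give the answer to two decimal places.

17.12 weight percent

M((Mg₀.₂₁Fe₀.₇₉)₃KAlSi₃O₁₀(OH)₂) = 492.004 g/mol.
Si contributes 3 × 28.085 = 84.255 g per mole.
84.255/492.004 = 0.1712 → 17.12%.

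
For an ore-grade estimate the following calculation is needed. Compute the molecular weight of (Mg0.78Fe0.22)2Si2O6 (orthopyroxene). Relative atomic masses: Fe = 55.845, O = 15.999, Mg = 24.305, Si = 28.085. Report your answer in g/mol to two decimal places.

214.65 g/mol

Mg: 1.56 × 24.305 = 37.9158
Fe: 0.44 × 55.845 = 24.5718
Si: 2 × 28.085 = 56.1700
O: 6 × 15.999 = 95.9940
Summing the contributions gives the formula mass.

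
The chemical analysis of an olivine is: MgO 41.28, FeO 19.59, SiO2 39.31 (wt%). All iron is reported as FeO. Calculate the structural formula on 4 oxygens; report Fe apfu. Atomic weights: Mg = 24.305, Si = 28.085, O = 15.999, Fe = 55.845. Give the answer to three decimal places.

0.419 Fe apfu

MgO (M=40.304): mol = 1.02422; Mg = 1.02422, O = 1.02422.
FeO (M=71.844): mol = 0.27267; Fe = 0.27267, O = 0.27267.
SiO2 (M=60.083): mol = 0.65426; Si = 0.65426, O = 1.30852.
ΣO = 2.60541; factor = 4/ΣO = 1.53527.
Fe apfu = 0.27267 × 1.53527 = 0.419.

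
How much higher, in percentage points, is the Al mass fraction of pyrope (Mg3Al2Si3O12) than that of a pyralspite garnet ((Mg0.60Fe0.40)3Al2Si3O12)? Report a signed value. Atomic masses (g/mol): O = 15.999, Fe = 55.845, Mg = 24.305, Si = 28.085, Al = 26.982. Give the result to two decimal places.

First mineral: 53.964 g Al in 403.122 g formula = 13.39 wt% Al.
Second mineral: 53.964 g Al in 440.970 g formula = 12.24 wt% Al.
13.39% − 12.24% gives a difference of 1.15 percentage points.

1.15 percentage points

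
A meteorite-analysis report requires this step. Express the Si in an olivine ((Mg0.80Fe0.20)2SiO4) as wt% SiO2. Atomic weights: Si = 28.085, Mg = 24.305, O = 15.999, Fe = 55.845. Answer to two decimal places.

39.19 wt%

Molar mass of (Mg0.80Fe0.20)2SiO4 = 1.60·24.305 + 0.40·55.845 + 1·28.085 + 4·15.999 = 153.307 g/mol.
Each formula unit contains 1 Si, equivalent to 1/1 = 1.0000 mol SiO2.
M(SiO2) = 1×28.085 + 2×15.999 = 60.083 g/mol.
Mass of SiO2 per formula unit = 1.0000 × 60.083 = 60.083 g.
SiO2 wt% = 60.083 / 153.307 × 100 = 39.19%.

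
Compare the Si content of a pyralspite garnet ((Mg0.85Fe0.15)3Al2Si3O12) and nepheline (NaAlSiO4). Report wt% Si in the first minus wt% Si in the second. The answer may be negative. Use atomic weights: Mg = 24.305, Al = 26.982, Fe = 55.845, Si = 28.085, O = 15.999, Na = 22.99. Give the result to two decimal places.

Si in (Mg0.85Fe0.15)3Al2Si3O12: molar mass 417.315 g/mol; 3×28.085 = 84.255 g → 20.19 wt%.
Si in NaAlSiO4: molar mass 142.053 g/mol; 1×28.085 = 28.085 g → 19.77 wt%.
Difference = 20.19 − 19.77 = 0.42 percentage points.

0.42 percentage points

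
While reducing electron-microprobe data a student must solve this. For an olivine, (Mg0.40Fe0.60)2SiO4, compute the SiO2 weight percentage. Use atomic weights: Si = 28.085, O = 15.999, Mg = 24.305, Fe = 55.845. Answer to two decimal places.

Formula mass = 178.539 g/mol.
1 Si → 1.0000 mol SiO2 per formula unit; M(SiO2) = 60.083, so SiO2 mass = 60.083 g.
60.083/178.539 × 100 = 33.65 wt%.

33.65 wt%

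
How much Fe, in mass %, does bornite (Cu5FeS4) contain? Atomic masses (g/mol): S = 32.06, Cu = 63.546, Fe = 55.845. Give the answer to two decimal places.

11.13 mass %

M(Cu5FeS4) = 501.815 g/mol.
Fe contributes 1 × 55.845 = 55.845 g per mole.
55.845/501.815 = 0.1113 → 11.13%.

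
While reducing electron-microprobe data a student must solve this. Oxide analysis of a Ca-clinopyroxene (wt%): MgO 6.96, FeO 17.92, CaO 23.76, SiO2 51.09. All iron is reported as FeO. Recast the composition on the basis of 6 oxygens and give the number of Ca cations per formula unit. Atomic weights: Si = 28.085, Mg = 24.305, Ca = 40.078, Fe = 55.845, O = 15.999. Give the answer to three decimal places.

6.96 wt% MgO ÷ 40.304 g/mol = 0.17269 mol, giving 0.17269 Mg and 0.17269 O.
17.92 wt% FeO ÷ 71.844 g/mol = 0.24943 mol, giving 0.24943 Fe and 0.24943 O.
23.76 wt% CaO ÷ 56.077 g/mol = 0.42370 mol, giving 0.42370 Ca and 0.42370 O.
51.09 wt% SiO2 ÷ 60.083 g/mol = 0.85032 mol, giving 0.85032 Si and 1.70064 O.
Oxygen sums to 2.54646; scaling by 6/2.54646 = 2.35621 puts the formula on 6 O.
Ca: 0.42370 × 2.35621 = 0.998 atoms per formula unit.

0.998 Ca apfu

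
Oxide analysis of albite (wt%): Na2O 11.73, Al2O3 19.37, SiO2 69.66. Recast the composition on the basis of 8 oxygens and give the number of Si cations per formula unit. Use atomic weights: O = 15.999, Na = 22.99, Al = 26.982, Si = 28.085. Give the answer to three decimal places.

Na2O: 11.73/61.979 = 0.18926 mol → 0.37852 mol Na, 0.18926 mol O.
Al2O3: 19.37/101.961 = 0.18997 mol → 0.37994 mol Al, 0.56991 mol O.
SiO2: 69.66/60.083 = 1.15940 mol → 1.15940 mol Si, 2.31880 mol O.
Total oxygen = 3.07797 mol. Normalization factor = 8/3.07797 = 2.59912.
Si per 8 O = 1.15940 × 2.59912 = 3.013.

3.013 Si apfu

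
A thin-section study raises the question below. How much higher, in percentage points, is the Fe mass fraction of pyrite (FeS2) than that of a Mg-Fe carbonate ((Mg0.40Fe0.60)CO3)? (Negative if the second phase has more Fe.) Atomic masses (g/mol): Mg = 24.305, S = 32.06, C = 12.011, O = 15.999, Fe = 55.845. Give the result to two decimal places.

14.09 percentage points

First mineral: 55.845 g Fe in 119.965 g formula = 46.55 wt% Fe.
Second mineral: 33.507 g Fe in 103.237 g formula = 32.46 wt% Fe.
46.55% − 32.46% gives a difference of 14.09 percentage points.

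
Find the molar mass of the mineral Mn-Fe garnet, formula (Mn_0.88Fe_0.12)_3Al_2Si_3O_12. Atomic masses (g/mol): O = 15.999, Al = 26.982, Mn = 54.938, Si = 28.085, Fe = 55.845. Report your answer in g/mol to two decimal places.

495.35 g/mol

The formula mass is the sum 2.64·54.938 + 0.36·55.845 + 2·26.982 + 3·28.085 + 12·15.999.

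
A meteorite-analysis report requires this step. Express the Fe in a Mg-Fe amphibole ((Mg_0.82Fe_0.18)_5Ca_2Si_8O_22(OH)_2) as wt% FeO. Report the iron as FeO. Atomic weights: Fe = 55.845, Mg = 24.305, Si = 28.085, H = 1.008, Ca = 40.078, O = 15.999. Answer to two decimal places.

7.69 wt%

M((Mg_0.82Fe_0.18)_5Ca_2Si_8O_22(OH)_2) = 840.739 g/mol; M(FeO) = 71.844 g/mol.
Moles FeO per formula unit = 0.90 Fe ÷ 1 = 0.9000.
FeO fraction = (0.9000 × 71.844) / 840.739 = 64.660/840.739 = 0.0769.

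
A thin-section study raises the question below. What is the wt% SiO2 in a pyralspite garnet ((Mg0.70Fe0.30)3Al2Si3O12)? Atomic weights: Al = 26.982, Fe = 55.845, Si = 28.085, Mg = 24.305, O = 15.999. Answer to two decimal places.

41.77 wt%

Formula mass = 431.508 g/mol.
3 Si → 3.0000 mol SiO2 per formula unit; M(SiO2) = 60.083, so SiO2 mass = 180.249 g.
180.249/431.508 × 100 = 41.77 wt%.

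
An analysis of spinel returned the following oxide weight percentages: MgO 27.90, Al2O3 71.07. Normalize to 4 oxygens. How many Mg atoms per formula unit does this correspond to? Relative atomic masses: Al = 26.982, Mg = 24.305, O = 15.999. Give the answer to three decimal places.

0.995 Mg apfu

MgO (M=40.304): mol = 0.69224; Mg = 0.69224, O = 0.69224.
Al2O3 (M=101.961): mol = 0.69703; Al = 1.39406, O = 2.09109.
ΣO = 2.78333; factor = 4/ΣO = 1.43713.
Mg apfu = 0.69224 × 1.43713 = 0.995.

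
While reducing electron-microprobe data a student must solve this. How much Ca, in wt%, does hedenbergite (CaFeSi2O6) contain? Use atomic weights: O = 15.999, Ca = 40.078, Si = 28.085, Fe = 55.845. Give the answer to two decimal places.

M(CaFeSi2O6) = 248.087 g/mol.
Ca contributes 1 × 40.078 = 40.078 g per mole.
40.078/248.087 = 0.1615 → 16.15%.

16.15 wt%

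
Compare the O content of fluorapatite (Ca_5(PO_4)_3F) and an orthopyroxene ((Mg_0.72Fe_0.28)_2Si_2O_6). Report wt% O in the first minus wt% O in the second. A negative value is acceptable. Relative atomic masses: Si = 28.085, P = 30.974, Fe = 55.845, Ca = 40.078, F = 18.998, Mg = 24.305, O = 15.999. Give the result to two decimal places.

O in Ca_5(PO_4)_3F: molar mass 504.298 g/mol; 12×15.999 = 191.988 g → 38.07 wt%.
O in (Mg_0.72Fe_0.28)_2Si_2O_6: molar mass 218.436 g/mol; 6×15.999 = 95.994 g → 43.95 wt%.
Difference = 38.07 − 43.95 = -5.88 percentage points.

-5.88 percentage points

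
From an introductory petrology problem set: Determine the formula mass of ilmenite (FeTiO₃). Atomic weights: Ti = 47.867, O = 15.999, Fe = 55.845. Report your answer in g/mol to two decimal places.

M = 1*55.845 + 1*47.867 + 3*15.999

151.71 g/mol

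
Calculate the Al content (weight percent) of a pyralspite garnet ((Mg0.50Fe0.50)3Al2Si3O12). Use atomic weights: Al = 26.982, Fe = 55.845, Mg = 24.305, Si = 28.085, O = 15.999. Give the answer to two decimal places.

Molar mass of (Mg0.50Fe0.50)3Al2Si3O12: 1.50*24.305 + 1.50*55.845 + 2*26.982 + 3*28.085 + 12*15.999 = 450.432 g/mol.
Mass of Al per formula unit: 2 × 26.982 = 53.964 g.
Weight fraction Al = 53.964 / 450.432 = 0.1198.

11.98 weight percent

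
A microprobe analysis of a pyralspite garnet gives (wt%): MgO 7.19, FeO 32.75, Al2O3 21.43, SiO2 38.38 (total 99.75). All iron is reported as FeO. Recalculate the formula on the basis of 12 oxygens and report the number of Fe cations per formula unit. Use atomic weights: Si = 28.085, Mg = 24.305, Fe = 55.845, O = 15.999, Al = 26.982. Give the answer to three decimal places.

MgO (M=40.304): mol = 0.17839; Mg = 0.17839, O = 0.17839.
FeO (M=71.844): mol = 0.45585; Fe = 0.45585, O = 0.45585.
Al2O3 (M=101.961): mol = 0.21018; Al = 0.42036, O = 0.63054.
SiO2 (M=60.083): mol = 0.63878; Si = 0.63878, O = 1.27756.
ΣO = 2.54234; factor = 12/ΣO = 4.72006.
Fe apfu = 0.45585 × 4.72006 = 2.152.

2.152 Fe apfu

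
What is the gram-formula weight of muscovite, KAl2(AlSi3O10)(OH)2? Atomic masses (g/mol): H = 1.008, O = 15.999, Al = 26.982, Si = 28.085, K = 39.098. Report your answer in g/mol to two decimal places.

398.30 g/mol

The formula mass is the sum 1(39.098) + 3(26.982) + 3(28.085) + 12(15.999) + 2(1.008).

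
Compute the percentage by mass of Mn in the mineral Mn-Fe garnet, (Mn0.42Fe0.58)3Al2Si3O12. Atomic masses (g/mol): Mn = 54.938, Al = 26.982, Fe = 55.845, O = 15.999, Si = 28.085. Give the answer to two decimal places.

M((Mn0.42Fe0.58)3Al2Si3O12) = 496.599 g/mol.
Mn contributes 1.26 × 54.938 = 69.222 g per mole.
69.222/496.599 = 0.1394 → 13.94%.

13.94 mass %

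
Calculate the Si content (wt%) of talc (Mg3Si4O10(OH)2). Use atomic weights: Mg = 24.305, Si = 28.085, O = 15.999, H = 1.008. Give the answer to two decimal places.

Molar mass of Mg3Si4O10(OH)2: 3*24.305 + 4*28.085 + 12*15.999 + 2*1.008 = 379.259 g/mol.
Mass of Si per formula unit: 4 × 28.085 = 112.340 g.
Weight fraction Si = 112.340 / 379.259 = 0.2962.

29.62 wt%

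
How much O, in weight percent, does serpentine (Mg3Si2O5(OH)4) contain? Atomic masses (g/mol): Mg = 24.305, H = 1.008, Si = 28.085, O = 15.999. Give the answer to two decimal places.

51.96 weight percent

M(Mg3Si2O5(OH)4) = 277.108 g/mol.
O contributes 9 × 15.999 = 143.991 g per mole.
143.991/277.108 = 0.5196 → 51.96%.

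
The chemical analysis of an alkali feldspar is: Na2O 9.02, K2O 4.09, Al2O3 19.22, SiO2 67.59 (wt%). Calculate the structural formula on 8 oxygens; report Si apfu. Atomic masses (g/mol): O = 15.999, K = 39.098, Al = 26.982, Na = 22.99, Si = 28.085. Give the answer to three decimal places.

2.996 Si apfu

Na2O: 9.02/61.979 = 0.14553 mol → 0.29106 mol Na, 0.14553 mol O.
K2O: 4.09/94.195 = 0.04342 mol → 0.08684 mol K, 0.04342 mol O.
Al2O3: 19.22/101.961 = 0.18850 mol → 0.37700 mol Al, 0.56550 mol O.
SiO2: 67.59/60.083 = 1.12494 mol → 1.12494 mol Si, 2.24988 mol O.
Total oxygen = 3.00433 mol. Normalization factor = 8/3.00433 = 2.66282.
Si per 8 O = 1.12494 × 2.66282 = 2.996.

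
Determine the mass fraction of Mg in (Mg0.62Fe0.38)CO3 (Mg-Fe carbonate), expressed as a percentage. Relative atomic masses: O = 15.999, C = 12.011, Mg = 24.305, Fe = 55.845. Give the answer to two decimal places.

Formula mass = 0.62·24.305 + 0.38·55.845 + 1·12.011 + 3·15.999 = 96.298 g/mol, of which 15.069 g is Mg.
So Mg makes up 15.069/96.298 = 0.1565 of the mass, i.e. 15.65%.

15.65 wt%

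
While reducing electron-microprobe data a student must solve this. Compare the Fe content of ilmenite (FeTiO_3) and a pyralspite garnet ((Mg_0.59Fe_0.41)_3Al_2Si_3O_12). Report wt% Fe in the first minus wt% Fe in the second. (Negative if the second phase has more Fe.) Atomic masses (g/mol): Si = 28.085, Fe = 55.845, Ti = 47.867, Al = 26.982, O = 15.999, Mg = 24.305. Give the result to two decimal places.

Fe in FeTiO_3: molar mass 151.709 g/mol; 1×55.845 = 55.845 g → 36.81 wt%.
Fe in (Mg_0.59Fe_0.41)_3Al_2Si_3O_12: molar mass 441.916 g/mol; 1.23×55.845 = 68.689 g → 15.54 wt%.
Difference = 36.81 − 15.54 = 21.27 percentage points.

21.27 percentage points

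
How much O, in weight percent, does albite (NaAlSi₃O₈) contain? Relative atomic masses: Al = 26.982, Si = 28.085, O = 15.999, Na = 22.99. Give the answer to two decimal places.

48.81 weight percent

Formula mass = 1×22.99 + 1×26.982 + 3×28.085 + 8×15.999 = 262.219 g/mol, of which 127.992 g is O.
So O makes up 127.992/262.219 = 0.4881 of the mass, i.e. 48.81%.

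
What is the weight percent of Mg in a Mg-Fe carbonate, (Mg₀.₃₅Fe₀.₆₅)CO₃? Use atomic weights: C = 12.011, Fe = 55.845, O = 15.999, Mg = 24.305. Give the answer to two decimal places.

8.12 wt%

Formula mass = 0.35×24.305 + 0.65×55.845 + 1×12.011 + 3×15.999 = 104.814 g/mol, of which 8.507 g is Mg.
So Mg makes up 8.507/104.814 = 0.0812 of the mass, i.e. 8.12%.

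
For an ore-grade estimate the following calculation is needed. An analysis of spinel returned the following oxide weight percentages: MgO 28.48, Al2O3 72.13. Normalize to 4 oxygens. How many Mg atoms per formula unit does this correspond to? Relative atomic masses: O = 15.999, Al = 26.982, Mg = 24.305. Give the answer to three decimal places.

0.999 Mg apfu

28.48 wt% MgO ÷ 40.304 g/mol = 0.70663 mol, giving 0.70663 Mg and 0.70663 O.
72.13 wt% Al2O3 ÷ 101.961 g/mol = 0.70743 mol, giving 1.41486 Al and 2.12229 O.
Oxygen sums to 2.82892; scaling by 4/2.82892 = 1.41397 puts the formula on 4 O.
Mg: 0.70663 × 1.41397 = 0.999 atoms per formula unit.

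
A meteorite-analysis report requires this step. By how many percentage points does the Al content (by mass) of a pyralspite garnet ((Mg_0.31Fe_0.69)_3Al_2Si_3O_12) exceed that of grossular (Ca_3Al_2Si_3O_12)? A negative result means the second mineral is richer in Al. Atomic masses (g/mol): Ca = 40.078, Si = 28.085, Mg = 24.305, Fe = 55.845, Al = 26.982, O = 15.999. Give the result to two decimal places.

-0.46 percentage points

First mineral: 53.964 g Al in 468.410 g formula = 11.52 wt% Al.
Second mineral: 53.964 g Al in 450.441 g formula = 11.98 wt% Al.
11.52% − 11.98% gives a difference of -0.46 percentage points.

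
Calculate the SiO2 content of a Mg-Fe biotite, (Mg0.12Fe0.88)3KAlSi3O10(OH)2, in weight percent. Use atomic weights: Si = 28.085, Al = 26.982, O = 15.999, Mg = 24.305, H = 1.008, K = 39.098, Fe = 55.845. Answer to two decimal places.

Molar mass of (Mg0.12Fe0.88)3KAlSi3O10(OH)2 = 0.36·24.305 + 2.64·55.845 + 1·39.098 + 1·26.982 + 3·28.085 + 12·15.999 + 2·1.008 = 500.520 g/mol.
Each formula unit contains 3 Si, equivalent to 3/1 = 3.0000 mol SiO2.
M(SiO2) = 1×28.085 + 2×15.999 = 60.083 g/mol.
Mass of SiO2 per formula unit = 3.0000 × 60.083 = 180.249 g.
SiO2 wt% = 180.249 / 500.520 × 100 = 36.01%.

36.01 wt%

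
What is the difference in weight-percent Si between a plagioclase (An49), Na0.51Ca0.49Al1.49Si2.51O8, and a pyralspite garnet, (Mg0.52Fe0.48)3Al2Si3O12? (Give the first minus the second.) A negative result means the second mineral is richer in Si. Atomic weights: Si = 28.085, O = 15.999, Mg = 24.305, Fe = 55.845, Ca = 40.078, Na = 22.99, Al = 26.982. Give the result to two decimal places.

7.32 percentage points

M(Na0.51Ca0.49Al1.49Si2.51O8) = 270.052 g/mol, so wt% Si = 70.493/270.052 × 100 = 26.10%.
M((Mg0.52Fe0.48)3Al2Si3O12) = 448.540 g/mol, so wt% Si = 84.255/448.540 × 100 = 18.78%.
26.10 − 18.78 = 7.32 pp.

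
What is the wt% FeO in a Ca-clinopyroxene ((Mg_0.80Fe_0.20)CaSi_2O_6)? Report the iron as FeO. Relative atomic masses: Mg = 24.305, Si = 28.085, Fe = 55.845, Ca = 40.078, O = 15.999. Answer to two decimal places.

6.45 wt%

Molar mass of (Mg_0.80Fe_0.20)CaSi_2O_6 = 0.80×24.305 + 0.20×55.845 + 1×40.078 + 2×28.085 + 6×15.999 = 222.855 g/mol.
Each formula unit contains 0.20 Fe, equivalent to 0.20/1 = 0.2000 mol FeO.
M(FeO) = 1×55.845 + 1×15.999 = 71.844 g/mol.
Mass of FeO per formula unit = 0.2000 × 71.844 = 14.369 g.
FeO wt% = 14.369 / 222.855 × 100 = 6.45%.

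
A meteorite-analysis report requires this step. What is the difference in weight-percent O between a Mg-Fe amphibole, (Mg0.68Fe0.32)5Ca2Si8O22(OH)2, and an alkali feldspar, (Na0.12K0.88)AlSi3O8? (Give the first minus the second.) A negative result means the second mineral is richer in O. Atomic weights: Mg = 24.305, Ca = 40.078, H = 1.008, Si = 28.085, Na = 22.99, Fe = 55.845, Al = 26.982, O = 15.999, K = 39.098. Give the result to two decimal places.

-1.81 percentage points

First mineral: 383.976 g O in 862.817 g formula = 44.50 wt% O.
Second mineral: 127.992 g O in 276.394 g formula = 46.31 wt% O.
44.50% − 46.31% gives a difference of -1.81 percentage points.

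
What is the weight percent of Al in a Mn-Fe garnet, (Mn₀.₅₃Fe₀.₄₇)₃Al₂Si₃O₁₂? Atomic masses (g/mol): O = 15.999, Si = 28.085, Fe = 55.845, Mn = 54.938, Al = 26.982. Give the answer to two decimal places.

Formula mass = 1.59×54.938 + 1.41×55.845 + 2×26.982 + 3×28.085 + 12×15.999 = 496.300 g/mol, of which 53.964 g is Al.
So Al makes up 53.964/496.300 = 0.1087 of the mass, i.e. 10.87%.

10.87 weight percent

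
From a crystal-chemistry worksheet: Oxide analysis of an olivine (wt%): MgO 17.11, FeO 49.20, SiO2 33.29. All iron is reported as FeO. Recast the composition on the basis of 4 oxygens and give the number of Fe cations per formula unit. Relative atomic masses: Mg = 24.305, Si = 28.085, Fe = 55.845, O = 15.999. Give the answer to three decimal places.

1.235 Fe apfu

MgO (M=40.304): mol = 0.42452; Mg = 0.42452, O = 0.42452.
FeO (M=71.844): mol = 0.68482; Fe = 0.68482, O = 0.68482.
SiO2 (M=60.083): mol = 0.55407; Si = 0.55407, O = 1.10814.
ΣO = 2.21748; factor = 4/ΣO = 1.80385.
Fe apfu = 0.68482 × 1.80385 = 1.235.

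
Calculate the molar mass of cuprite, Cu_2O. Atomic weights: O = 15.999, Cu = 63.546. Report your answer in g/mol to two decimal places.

143.09 g/mol

M = 2×63.546 + 1×15.999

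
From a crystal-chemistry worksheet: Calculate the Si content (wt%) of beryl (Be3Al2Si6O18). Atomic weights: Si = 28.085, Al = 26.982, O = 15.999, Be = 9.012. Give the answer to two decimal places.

31.35 wt%

Formula mass = 3·9.012 + 2·26.982 + 6·28.085 + 18·15.999 = 537.492 g/mol, of which 168.510 g is Si.
So Si makes up 168.510/537.492 = 0.3135 of the mass, i.e. 31.35%.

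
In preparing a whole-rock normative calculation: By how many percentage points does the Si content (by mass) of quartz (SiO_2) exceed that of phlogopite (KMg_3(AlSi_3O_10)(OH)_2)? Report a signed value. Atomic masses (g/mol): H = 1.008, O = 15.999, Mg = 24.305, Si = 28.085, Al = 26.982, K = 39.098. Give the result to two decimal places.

26.55 percentage points

M(SiO_2) = 60.083 g/mol, so wt% Si = 28.085/60.083 × 100 = 46.74%.
M(KMg_3(AlSi_3O_10)(OH)_2) = 417.254 g/mol, so wt% Si = 84.255/417.254 × 100 = 20.19%.
46.74 − 20.19 = 26.55 pp.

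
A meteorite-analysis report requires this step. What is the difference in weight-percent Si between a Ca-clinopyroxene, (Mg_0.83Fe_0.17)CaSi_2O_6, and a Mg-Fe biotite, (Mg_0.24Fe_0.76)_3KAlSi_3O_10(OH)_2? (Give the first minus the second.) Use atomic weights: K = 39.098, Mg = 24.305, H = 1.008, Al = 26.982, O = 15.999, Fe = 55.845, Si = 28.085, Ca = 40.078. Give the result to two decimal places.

First mineral: 56.170 g Si in 221.909 g formula = 25.31 wt% Si.
Second mineral: 84.255 g Si in 489.165 g formula = 17.22 wt% Si.
25.31% − 17.22% gives a difference of 8.09 percentage points.

8.09 percentage points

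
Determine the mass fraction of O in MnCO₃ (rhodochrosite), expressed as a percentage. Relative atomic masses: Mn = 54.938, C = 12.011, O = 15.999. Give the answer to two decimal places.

Molar mass of MnCO₃: 1×54.938 + 1×12.011 + 3×15.999 = 114.946 g/mol.
Mass of O per formula unit: 3 × 15.999 = 47.997 g.
Weight fraction O = 47.997 / 114.946 = 0.4176.

41.76 weight percent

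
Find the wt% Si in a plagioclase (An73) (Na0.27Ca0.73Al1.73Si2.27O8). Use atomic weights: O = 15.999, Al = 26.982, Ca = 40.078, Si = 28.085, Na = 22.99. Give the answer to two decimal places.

23.28 mass %

Formula mass = 0.27*22.99 + 0.73*40.078 + 1.73*26.982 + 2.27*28.085 + 8*15.999 = 273.888 g/mol, of which 63.753 g is Si.
So Si makes up 63.753/273.888 = 0.2328 of the mass, i.e. 23.28%.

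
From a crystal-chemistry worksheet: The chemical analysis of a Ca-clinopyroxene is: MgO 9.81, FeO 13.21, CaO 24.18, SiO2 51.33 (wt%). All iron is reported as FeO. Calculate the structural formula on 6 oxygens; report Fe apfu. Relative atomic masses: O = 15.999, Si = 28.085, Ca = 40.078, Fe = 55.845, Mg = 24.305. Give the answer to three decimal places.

MgO (M=40.304): mol = 0.24340; Mg = 0.24340, O = 0.24340.
FeO (M=71.844): mol = 0.18387; Fe = 0.18387, O = 0.18387.
CaO (M=56.077): mol = 0.43119; Ca = 0.43119, O = 0.43119.
SiO2 (M=60.083): mol = 0.85432; Si = 0.85432, O = 1.70864.
ΣO = 2.56710; factor = 6/ΣO = 2.33727.
Fe apfu = 0.18387 × 2.33727 = 0.430.

0.430 Fe apfu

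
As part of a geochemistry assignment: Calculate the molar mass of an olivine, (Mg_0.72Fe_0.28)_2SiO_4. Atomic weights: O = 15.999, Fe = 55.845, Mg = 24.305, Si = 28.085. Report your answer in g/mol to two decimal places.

M = 1.44*24.305 + 0.56*55.845 + 1*28.085 + 4*15.999

158.35 g/mol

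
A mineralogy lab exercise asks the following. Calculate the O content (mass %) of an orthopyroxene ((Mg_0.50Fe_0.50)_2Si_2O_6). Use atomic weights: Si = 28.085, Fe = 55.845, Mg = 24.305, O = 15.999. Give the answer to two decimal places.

Molar mass of (Mg_0.50Fe_0.50)_2Si_2O_6: 1×24.305 + 1×55.845 + 2×28.085 + 6×15.999 = 232.314 g/mol.
Mass of O per formula unit: 6 × 15.999 = 95.994 g.
Weight fraction O = 95.994 / 232.314 = 0.4132.

41.32 mass %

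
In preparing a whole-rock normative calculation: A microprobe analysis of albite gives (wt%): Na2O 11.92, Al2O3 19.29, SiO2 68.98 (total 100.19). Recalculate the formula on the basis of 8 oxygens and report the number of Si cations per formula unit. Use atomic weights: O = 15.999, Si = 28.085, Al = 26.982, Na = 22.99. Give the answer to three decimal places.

3.005 Si apfu

Na2O: 11.92/61.979 = 0.19232 mol → 0.38464 mol Na, 0.19232 mol O.
Al2O3: 19.29/101.961 = 0.18919 mol → 0.37838 mol Al, 0.56757 mol O.
SiO2: 68.98/60.083 = 1.14808 mol → 1.14808 mol Si, 2.29616 mol O.
Total oxygen = 3.05605 mol. Normalization factor = 8/3.05605 = 2.61776.
Si per 8 O = 1.14808 × 2.61776 = 3.005.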